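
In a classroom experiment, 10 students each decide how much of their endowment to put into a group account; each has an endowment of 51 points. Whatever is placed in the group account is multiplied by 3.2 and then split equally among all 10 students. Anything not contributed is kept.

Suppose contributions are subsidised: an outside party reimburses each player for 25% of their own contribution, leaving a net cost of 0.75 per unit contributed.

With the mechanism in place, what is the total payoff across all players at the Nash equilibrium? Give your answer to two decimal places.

Even with the mechanism, each unit contributed returns only (3.2/10) / 0.75 = 0.4267 per unit of net cost, so contributing nothing is still dominant.
Everyone keeps their endowment and the group total is 10 × 51 = 510.

510.00 points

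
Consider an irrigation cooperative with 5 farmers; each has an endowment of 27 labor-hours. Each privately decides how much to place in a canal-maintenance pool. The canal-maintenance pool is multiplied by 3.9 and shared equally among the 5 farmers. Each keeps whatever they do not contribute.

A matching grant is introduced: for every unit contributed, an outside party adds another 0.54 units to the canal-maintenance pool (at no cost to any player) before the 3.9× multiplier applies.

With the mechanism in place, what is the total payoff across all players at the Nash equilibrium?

Under the mechanism each unit contributed yields 3.9 × 1.54 / 5 = 1.2012 back to its contributor per unit of net cost, which exceeds 1, making full contribution the dominant choice for everyone.
So the Nash equilibrium is full contribution by all 5; the group earns 3.9 × 1.54 × 135 = 810.81.

810.81 labor-hours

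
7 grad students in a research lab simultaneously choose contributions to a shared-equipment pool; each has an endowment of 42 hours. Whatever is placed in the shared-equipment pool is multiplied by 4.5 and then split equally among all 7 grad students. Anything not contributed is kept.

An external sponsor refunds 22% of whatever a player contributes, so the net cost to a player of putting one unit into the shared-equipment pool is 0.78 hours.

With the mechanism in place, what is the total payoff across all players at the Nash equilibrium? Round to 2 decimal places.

294.00 hours

With the mechanism, a contributed unit returns (4.5/7) / 0.78 = 0.8242 per unit of net cost — still below 1 — so contributing 0 remains dominant for every player.
Everyone keeps their endowment and the group total is 7 × 42 = 294.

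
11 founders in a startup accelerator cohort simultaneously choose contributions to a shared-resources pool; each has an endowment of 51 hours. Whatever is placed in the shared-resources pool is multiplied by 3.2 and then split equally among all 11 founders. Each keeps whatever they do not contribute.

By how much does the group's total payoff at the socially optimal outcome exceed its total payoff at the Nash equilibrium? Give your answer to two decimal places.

1234.20 hours

Each contributed unit returns 3.2/11 = 0.2909 to its contributor — below 1 — so contributing 0 is dominant for every player. At the Nash equilibrium everyone keeps their 51, and the group total is 11 × 51 = 561.
Each contributed unit returns 3.200 to the group as a whole (0.2909 to each of 11 players), which exceeds 1, so the social optimum is full contribution: group total = 3.200 × 561 = 1795.20.
Efficiency loss = 1795.20 − 561 = 1234.20.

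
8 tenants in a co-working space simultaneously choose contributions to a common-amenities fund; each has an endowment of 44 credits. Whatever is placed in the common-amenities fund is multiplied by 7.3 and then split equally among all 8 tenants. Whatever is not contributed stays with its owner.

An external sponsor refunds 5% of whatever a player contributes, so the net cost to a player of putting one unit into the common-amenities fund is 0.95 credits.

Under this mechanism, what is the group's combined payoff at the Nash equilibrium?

The effective private return is (7.3/8) / 0.95 = 0.9605, which is still under 1, so the mechanism doesn't change anyone's dominant strategy: zero contribution.
Everyone keeps their endowment and the group total is 8 × 44 = 352.

352.00 credits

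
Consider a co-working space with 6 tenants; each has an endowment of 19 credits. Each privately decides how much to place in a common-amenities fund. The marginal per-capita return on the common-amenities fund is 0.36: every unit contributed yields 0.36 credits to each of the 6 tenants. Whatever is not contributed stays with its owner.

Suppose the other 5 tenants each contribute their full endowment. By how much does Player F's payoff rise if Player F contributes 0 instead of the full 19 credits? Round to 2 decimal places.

12.16 credits

Switching from a contribution of 19 to 0 lets Player F keep an extra 19 credits, but lowers the common-amenities fund by 19, which costs Player F their own share of that drop: 0.36 × 19 = 6.84.
Net gain = 19 − 6.84 = 12.16. The private return per contributed unit (0.36) is below 1, so free-riding is indeed the best response regardless of what the others do.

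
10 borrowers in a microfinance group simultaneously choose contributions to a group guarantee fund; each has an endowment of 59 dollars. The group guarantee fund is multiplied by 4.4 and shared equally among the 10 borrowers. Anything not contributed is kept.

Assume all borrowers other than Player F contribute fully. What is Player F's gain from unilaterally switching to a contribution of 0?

Switching from a contribution of 59 to 0 lets Player F keep an extra 59 dollars, but lowers the group guarantee fund by 59, which costs Player F their own share of that drop: 4.4/10 × 59 = 25.96.
Net gain = 59 − 25.96 = 33.04. The private return per contributed unit (0.4400) is below 1, so free-riding is indeed the best response regardless of what the others do.

33.04 dollars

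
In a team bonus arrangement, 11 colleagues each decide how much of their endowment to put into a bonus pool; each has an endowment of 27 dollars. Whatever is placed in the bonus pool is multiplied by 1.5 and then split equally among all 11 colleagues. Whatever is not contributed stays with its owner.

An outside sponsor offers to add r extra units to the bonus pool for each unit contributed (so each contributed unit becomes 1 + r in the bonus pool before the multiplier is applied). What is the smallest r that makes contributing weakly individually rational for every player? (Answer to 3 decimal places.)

6.333

With matching at rate r, one contributed unit becomes (1 + r) in the bonus pool and returns 1.5 × (1 + r) / 11 to the contributor.
Setting this equal to 1: 1 + r = 11/1.5 = 7.3333.
So the minimum matching rate is r = 7.3333 − 1 = 6.333.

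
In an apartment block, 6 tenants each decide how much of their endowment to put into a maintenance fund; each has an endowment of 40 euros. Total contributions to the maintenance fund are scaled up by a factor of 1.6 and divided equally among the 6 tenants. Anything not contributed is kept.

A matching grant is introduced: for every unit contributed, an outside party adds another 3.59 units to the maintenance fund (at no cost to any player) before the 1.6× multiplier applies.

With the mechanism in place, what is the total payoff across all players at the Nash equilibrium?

1762.56 euros

The effective private return per unit is now 1.6 × 4.59 / 6 = 1.2240 > 1, so every player's dominant strategy flips to full contribution.
At the Nash equilibrium everyone contributes 40. Group total payoff = 1.6 × 4.59 × 240 = 1762.56.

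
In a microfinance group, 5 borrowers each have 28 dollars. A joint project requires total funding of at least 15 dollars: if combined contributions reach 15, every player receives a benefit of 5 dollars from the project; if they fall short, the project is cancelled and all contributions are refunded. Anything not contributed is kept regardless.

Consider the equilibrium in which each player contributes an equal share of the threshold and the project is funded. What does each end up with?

Equal share of the threshold: 15/5 = 3.
At this profile no one gains by cutting their contribution: any cut drops the total below 15, the project is cancelled, contributions are refunded, and the deviator ends with 28, which is less than 28 − 3 + 5 = 30. Contributing more than 3 just wastes the excess. So contributing exactly 3 is a best response.
Each player's payoff: 28 − 3 + 5 = 30.

30 dollars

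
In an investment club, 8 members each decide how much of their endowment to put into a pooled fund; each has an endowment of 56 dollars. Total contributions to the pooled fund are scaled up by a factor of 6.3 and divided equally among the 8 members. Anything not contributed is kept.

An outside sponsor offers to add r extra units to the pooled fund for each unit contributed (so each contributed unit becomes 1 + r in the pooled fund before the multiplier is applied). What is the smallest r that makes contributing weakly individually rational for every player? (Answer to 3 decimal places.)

With matching at rate r, one contributed unit becomes (1 + r) in the pooled fund and returns 6.3 × (1 + r) / 8 to the contributor.
Setting this equal to 1: 1 + r = 8/6.3 = 1.2698.
So the minimum matching rate is r = 1.2698 − 1 = 0.270.

0.270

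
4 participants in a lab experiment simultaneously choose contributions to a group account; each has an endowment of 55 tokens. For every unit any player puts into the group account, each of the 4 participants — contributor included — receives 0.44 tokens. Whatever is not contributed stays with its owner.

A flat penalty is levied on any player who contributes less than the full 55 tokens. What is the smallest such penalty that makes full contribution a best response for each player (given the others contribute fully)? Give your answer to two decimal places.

Given the others contribute fully, the best deviation is to contribute 0 (any partial contribution still incurs the fine and gives up units whose private return 0.44 is below 1).
Deviating from 55 to 0 saves 55 tokens but forfeits the deviator's share of the drop in the group account: 0.44 × 55 = 24.20.
So the deviation gain is 55 − 24.20 = 30.80, and the fine must be at least 30.80 tokens to wipe it out.

30.80 tokens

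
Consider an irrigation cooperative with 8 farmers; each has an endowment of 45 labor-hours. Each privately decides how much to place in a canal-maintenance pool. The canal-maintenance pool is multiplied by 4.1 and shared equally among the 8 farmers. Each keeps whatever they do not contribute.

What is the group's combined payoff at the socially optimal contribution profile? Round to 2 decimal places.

Each contributed unit returns 4.100 to the group as a whole (0.5125 to each of 8 players), which exceeds 1, so the social optimum is full contribution: group total = 4.100 × 360 = 1476.00.

1476.00 labor-hours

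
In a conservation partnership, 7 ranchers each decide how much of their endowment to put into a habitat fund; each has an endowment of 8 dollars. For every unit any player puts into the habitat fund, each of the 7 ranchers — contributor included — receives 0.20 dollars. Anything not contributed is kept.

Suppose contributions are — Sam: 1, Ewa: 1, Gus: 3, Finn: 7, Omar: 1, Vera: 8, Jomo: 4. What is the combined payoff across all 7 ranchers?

66.00 dollars

Total contributed: 1 + 1 + 3 + 7 + 1 + 8 + 4 = 25; total kept: 7 × 8 − 25 = 31.
The habitat fund pays out 0.20 × 7 × 25 = 35.00 in aggregate.
Group total = 31 + 35.00 = 66.00.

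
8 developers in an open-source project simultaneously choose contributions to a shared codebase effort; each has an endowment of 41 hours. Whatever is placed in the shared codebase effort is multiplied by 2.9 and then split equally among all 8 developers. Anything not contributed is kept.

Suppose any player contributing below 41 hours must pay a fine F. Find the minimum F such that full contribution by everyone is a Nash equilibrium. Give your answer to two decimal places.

Given the others contribute fully, the best deviation is to contribute 0 (any partial contribution still incurs the fine and gives up units whose private return 0.3625 is below 1).
Deviating from 41 to 0 saves 41 hours but forfeits the deviator's share of the drop in the shared codebase effort: 2.9/8 × 41 = 14.86.
So the deviation gain is 41 − 14.86 = 26.14, and the fine must be at least 26.14 hours to wipe it out.

26.14 hours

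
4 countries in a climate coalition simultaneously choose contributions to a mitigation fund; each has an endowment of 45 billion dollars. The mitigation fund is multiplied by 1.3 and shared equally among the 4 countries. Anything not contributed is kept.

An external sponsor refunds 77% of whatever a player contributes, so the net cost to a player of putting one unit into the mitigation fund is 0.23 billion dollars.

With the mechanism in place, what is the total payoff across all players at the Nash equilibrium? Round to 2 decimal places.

Under the mechanism each unit contributed yields (1.3/4) / 0.23 = 1.4130 back to its contributor per unit of net cost, which exceeds 1, making full contribution the dominant choice for everyone.
At the Nash equilibrium everyone contributes 45. Group total payoff = 4 × (45 × 0.77 + 1.3 × 45) = 372.60.

372.60 billion dollars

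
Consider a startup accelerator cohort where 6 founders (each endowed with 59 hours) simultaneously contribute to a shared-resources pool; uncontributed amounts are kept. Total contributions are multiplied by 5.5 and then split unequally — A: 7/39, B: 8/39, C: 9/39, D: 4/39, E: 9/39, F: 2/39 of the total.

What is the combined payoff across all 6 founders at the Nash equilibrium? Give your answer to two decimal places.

1150.50 hours

Each unit j contributes comes back to j as 5.5 × (j's share), so j prefers to contribute only if that share exceeds 1/5.5 = 0.1818; otherwise keeping the unit dominates.
B, C and E are above the threshold, contributing 59 each; the remaining 3 contribute 0. Total contributed: 177.
The shared-resources pool pays out 5.5 × 177 = 973.50 in total (split across the unequal shares, but the aggregate is all that matters for the group sum).
The 3 free-riders keep 59 each, adding 177. Group total = 177 + 973.50 = 1150.50.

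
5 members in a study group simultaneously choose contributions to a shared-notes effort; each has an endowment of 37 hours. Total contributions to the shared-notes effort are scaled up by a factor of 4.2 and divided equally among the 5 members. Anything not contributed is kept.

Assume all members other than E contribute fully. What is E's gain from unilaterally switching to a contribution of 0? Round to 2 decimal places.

5.92 hours

Switching from a contribution of 37 to 0 lets E keep an extra 37 hours, but lowers the shared-notes effort by 37, which costs E their own share of that drop: 4.2/5 × 37 = 31.08.
Net gain = 37 − 31.08 = 5.92. The private return per contributed unit (0.8400) is below 1, so free-riding is indeed the best response regardless of what the others do.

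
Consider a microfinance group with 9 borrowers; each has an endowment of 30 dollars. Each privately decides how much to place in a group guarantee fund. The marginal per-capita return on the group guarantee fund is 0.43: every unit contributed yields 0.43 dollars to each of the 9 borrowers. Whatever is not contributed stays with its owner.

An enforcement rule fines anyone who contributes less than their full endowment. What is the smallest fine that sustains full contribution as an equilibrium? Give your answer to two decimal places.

17.10 dollars

Given the others contribute fully, the best deviation is to contribute 0 (any partial contribution still incurs the fine and gives up units whose private return 0.43 is below 1).
Deviating from 30 to 0 saves 30 dollars but forfeits the deviator's share of the drop in the group guarantee fund: 0.43 × 30 = 12.90.
So the deviation gain is 30 − 12.90 = 17.10, and the fine must be at least 17.10 dollars to wipe it out.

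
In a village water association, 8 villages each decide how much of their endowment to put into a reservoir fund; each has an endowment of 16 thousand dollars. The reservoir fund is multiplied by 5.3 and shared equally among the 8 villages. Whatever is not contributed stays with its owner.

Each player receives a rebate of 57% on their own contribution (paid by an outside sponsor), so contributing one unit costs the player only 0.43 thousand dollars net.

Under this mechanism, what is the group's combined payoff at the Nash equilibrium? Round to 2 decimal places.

The effective private return per unit is now (5.3/8) / 0.43 = 1.5407 > 1, so every player's dominant strategy flips to full contribution.
So the Nash equilibrium is full contribution by all 8; the group earns 8 × (16 × 0.57 + 5.3 × 16) = 751.36.

751.36 thousand dollars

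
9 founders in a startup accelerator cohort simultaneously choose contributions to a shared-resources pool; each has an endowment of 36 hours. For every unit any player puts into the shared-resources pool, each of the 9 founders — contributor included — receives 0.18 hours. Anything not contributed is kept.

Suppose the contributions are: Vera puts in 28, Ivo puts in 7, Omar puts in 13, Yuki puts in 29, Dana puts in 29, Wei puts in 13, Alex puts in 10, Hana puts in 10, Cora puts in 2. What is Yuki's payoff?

32.38 hours

Total contributed: 28 + 7 + 13 + 29 + 29 + 13 + 10 + 10 + 2 = 141.
Each receives 0.18 × 141 = 25.38 from the shared-resources pool.
Yuki keeps 36 − 29 = 7, so Yuki's payoff is 7 + 25.38 = 32.38.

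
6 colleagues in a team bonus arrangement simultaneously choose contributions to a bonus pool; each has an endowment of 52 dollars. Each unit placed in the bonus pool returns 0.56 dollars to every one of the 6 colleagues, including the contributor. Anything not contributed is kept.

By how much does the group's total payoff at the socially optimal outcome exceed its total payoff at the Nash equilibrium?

736.32 dollars

The private return per contributed unit is 0.56 < 1, so contributing 0 is dominant for every player. At the Nash equilibrium everyone keeps their 52, and the group total is 6 × 52 = 312.
Each contributed unit returns 3.360 to the group as a whole (0.56 to each of 6 players), which exceeds 1, so the social optimum is full contribution: group total = 3.360 × 312 = 1048.32.
Efficiency loss = 1048.32 − 312 = 736.32.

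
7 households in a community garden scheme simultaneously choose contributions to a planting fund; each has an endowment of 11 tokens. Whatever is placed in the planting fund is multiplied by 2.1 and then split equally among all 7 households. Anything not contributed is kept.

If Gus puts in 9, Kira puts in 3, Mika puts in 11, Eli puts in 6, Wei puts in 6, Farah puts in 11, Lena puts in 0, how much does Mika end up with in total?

Total contributed: 9 + 3 + 11 + 6 + 6 + 11 + 0 = 46.
Each receives 2.1 × 46 / 7 = 13.80 from the planting fund.
Mika keeps 11 − 11 = 0, so Mika's payoff is 0 + 13.80 = 13.80.

13.80 tokens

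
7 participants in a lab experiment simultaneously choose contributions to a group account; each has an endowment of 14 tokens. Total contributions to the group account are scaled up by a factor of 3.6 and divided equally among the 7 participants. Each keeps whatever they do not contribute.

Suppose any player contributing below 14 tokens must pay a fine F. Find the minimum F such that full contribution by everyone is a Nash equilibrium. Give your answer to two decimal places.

6.80 tokens

Given the others contribute fully, the best deviation is to contribute 0 (any partial contribution still incurs the fine and gives up units whose private return 0.5143 is below 1).
Deviating from 14 to 0 saves 14 tokens but forfeits the deviator's share of the drop in the group account: 3.6/7 × 14 = 7.20.
So the deviation gain is 14 − 7.20 = 6.80, and the fine must be at least 6.80 tokens to wipe it out.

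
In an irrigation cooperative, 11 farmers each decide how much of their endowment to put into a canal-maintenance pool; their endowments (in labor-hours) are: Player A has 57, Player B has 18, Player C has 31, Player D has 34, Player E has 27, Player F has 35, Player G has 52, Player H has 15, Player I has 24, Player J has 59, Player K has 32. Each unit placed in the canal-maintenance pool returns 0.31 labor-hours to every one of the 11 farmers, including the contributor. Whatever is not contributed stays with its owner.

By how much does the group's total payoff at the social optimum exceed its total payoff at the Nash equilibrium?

The private return per contributed unit is 0.31 < 1 for everyone, so the Nash equilibrium is zero contribution and the group total is Σ E_j = 57 + 18 + 31 + 34 + 27 + 35 + 52 + 15 + 24 + 59 + 32 = 384.
Each contributed unit returns 3.410 to the group, so the social optimum is full contribution by everyone: group total = 3.410 × 384 = 1309.44.
Efficiency loss = (3.410 − 1) × 384 = 925.44.

925.44 labor-hours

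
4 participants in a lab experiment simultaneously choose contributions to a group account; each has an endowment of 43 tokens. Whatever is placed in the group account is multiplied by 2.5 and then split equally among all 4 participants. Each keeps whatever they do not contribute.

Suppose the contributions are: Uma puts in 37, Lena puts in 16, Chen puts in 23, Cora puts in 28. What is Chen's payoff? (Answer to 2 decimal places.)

85.00 tokens

Total contributed: 37 + 16 + 23 + 28 = 104.
Each receives 2.5 × 104 / 4 = 65.00 from the group account.
Chen keeps 43 − 23 = 20, so Chen's payoff is 20 + 65.00 = 85.00.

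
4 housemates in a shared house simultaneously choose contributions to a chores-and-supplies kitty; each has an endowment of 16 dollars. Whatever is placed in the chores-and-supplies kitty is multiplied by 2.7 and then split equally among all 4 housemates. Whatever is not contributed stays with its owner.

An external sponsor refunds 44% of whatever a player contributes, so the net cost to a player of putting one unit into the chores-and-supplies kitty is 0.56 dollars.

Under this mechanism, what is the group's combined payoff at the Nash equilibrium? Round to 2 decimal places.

200.96 dollars

With the mechanism, a contributed unit returns (2.7/4) / 0.56 = 1.2054 per unit of net cost to the contributor — now above 1 — so contributing fully is weakly dominant for every player.
So the Nash equilibrium is full contribution by all 4; the group earns 4 × (16 × 0.44 + 2.7 × 16) = 200.96.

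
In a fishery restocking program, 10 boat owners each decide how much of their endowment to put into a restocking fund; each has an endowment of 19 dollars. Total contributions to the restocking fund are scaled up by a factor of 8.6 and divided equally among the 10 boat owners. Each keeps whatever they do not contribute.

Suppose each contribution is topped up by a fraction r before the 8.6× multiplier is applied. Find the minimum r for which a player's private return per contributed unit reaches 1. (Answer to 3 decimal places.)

With matching at rate r, one contributed unit becomes (1 + r) in the restocking fund and returns 8.6 × (1 + r) / 10 to the contributor.
Setting this equal to 1: 1 + r = 10/8.6 = 1.1628.
So the minimum matching rate is r = 1.1628 − 1 = 0.163.

0.163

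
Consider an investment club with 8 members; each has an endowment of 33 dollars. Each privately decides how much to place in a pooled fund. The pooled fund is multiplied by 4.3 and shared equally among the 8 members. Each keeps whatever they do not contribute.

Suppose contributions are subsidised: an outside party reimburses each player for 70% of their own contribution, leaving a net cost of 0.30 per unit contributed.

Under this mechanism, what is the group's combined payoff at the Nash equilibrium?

1320.00 dollars

With the mechanism, a contributed unit returns (4.3/8) / 0.30 = 1.7917 per unit of net cost to the contributor — now above 1 — so contributing fully is weakly dominant for every player.
So the Nash equilibrium is full contribution by all 8; the group earns 8 × (33 × 0.70 + 4.3 × 33) = 1320.00.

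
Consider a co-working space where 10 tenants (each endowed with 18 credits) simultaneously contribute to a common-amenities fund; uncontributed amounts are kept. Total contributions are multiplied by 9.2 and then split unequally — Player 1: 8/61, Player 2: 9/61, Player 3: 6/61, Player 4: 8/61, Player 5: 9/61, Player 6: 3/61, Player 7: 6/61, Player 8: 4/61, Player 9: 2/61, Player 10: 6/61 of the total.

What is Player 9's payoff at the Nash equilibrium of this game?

A player with share s gets back 9.2·s per unit contributed, so full contribution is dominant for anyone with s > 1/9.2 = 0.1087 and zero contribution is dominant for anyone below.
The shares above 0.1087 belong to Player 1, Player 2, Player 4 and Player 5, contributing 18 each; the remaining 6 contribute 0. Total contributed: 72.
Player 9 keeps 18 and receives 9.2 × 72 × 2/61 = 21.72 from the common-amenities fund, for a payoff of 39.72.

39.72 credits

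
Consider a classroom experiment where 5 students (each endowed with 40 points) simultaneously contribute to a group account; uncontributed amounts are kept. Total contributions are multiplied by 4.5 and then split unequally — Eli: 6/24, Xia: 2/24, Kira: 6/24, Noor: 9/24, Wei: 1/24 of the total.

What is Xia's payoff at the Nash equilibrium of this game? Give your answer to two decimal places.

Player j's private return per contributed unit is 4.5 × (j's share). Contributing is weakly dominant for j when that share is at least 1/4.5 = 0.2222, and contributing 0 is dominant otherwise.
Eli, Kira and Noor clear that bar, contributing 40 each; the remaining 2 contribute 0. Total contributed: 120.
Xia keeps 40 and receives 4.5 × 120 × 2/24 = 45.00 from the group account, for a payoff of 85.00.

85.00 points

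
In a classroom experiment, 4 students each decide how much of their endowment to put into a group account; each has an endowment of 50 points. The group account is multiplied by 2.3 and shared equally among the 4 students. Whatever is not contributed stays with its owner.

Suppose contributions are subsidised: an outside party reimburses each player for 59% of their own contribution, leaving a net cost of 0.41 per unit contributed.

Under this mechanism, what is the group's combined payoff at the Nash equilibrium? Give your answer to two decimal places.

578.00 points

With the mechanism, a contributed unit returns (2.3/4) / 0.41 = 1.4024 per unit of net cost to the contributor — now above 1 — so contributing fully is weakly dominant for every player.
So the Nash equilibrium is full contribution by all 4; the group earns 4 × (50 × 0.59 + 2.3 × 50) = 578.00.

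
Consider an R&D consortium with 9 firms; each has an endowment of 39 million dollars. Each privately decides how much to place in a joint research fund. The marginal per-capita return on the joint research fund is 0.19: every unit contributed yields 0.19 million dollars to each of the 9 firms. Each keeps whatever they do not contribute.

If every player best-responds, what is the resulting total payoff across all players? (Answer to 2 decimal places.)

The private return per contributed unit is 0.19 < 1, so contributing 0 is dominant for every player. At the Nash equilibrium everyone keeps their 39, and the group total is 9 × 39 = 351.

351.00 million dollars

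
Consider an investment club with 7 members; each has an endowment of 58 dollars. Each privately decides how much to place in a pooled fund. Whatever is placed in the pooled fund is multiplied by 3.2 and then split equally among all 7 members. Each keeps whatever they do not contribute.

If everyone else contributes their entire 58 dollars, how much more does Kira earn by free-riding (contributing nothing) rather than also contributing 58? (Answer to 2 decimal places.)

Switching from a contribution of 58 to 0 lets Kira keep an extra 58 dollars, but lowers the pooled fund by 58, which costs Kira their own share of that drop: 3.2/7 × 58 = 26.51.
Net gain = 58 − 26.51 = 31.49. The private return per contributed unit (0.4571) is below 1, so free-riding is indeed the best response regardless of what the others do.

31.49 dollars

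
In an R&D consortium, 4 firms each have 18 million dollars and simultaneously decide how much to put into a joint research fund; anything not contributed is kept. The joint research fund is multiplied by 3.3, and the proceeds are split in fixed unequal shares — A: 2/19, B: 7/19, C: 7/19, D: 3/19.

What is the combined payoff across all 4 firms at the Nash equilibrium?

154.80 million dollars

Each unit j contributes comes back to j as 3.3 × (j's share), so j prefers to contribute only if that share exceeds 1/3.3 = 0.3030; otherwise keeping the unit dominates.
B and C clear that bar, contributing 18 each; the remaining 2 contribute 0. Total contributed: 36.
The joint research fund pays out 3.3 × 36 = 118.80 in total (split across the unequal shares, but the aggregate is all that matters for the group sum).
The 2 free-riders keep 18 each, adding 36. Group total = 36 + 118.80 = 154.80.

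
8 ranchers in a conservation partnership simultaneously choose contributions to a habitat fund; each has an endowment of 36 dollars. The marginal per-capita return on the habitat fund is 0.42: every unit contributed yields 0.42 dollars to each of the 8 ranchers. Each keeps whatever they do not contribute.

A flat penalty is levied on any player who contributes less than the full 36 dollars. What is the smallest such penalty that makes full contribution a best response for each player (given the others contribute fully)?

Given the others contribute fully, the best deviation is to contribute 0 (any partial contribution still incurs the fine and gives up units whose private return 0.42 is below 1).
Deviating from 36 to 0 saves 36 dollars but forfeits the deviator's share of the drop in the habitat fund: 0.42 × 36 = 15.12.
So the deviation gain is 36 − 15.12 = 20.88, and the fine must be at least 20.88 dollars to wipe it out.

20.88 dollars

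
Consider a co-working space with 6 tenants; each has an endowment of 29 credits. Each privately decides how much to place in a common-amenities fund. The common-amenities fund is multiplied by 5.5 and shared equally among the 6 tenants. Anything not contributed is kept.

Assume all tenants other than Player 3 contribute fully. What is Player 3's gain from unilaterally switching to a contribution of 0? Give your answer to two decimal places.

2.42 credits

Switching from a contribution of 29 to 0 lets Player 3 keep an extra 29 credits, but lowers the common-amenities fund by 29, which costs Player 3 their own share of that drop: 5.5/6 × 29 = 26.58.
Net gain = 29 − 26.58 = 2.42. The private return per contributed unit (0.9167) is below 1, so free-riding is indeed the best response regardless of what the others do.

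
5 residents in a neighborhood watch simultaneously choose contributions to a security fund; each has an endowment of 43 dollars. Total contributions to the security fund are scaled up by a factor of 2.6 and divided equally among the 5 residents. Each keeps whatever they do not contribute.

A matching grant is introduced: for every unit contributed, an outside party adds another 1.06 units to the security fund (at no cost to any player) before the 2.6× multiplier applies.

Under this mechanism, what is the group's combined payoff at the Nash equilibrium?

The effective private return per unit is now 2.6 × 2.06 / 5 = 1.0712 > 1, so every player's dominant strategy flips to full contribution.
At the Nash equilibrium everyone contributes 43. Group total payoff = 2.6 × 2.06 × 215 = 1151.54.

1151.54 dollars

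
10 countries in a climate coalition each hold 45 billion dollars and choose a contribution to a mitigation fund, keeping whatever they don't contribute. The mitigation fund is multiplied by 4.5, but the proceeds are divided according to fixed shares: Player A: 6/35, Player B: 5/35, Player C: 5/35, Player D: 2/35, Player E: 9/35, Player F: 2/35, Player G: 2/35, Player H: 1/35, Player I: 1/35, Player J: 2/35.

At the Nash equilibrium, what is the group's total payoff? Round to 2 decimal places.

607.50 billion dollars

A player with share s gets back 4.5·s per unit contributed, so full contribution is dominant for anyone with s > 1/4.5 = 0.2222 and zero contribution is dominant for anyone below.
The only share above 0.2222 is Player E's 9/35, contributing 45; the remaining 9 contribute 0. Total contributed: 45.
The mitigation fund pays out 4.5 × 45 = 202.50 in total (split across the unequal shares, but the aggregate is all that matters for the group sum).
The 9 free-riders keep 45 each, adding 405. Group total = 405 + 202.50 = 607.50.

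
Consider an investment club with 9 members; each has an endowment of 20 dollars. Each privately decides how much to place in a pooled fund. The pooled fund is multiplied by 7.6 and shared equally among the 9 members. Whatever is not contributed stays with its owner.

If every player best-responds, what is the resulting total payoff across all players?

Each contributed unit returns 7.6/9 = 0.8444 to its contributor — below 1 — so contributing 0 is dominant for every player. At the Nash equilibrium everyone keeps their 20, and the group total is 9 × 20 = 180.

180.00 dollars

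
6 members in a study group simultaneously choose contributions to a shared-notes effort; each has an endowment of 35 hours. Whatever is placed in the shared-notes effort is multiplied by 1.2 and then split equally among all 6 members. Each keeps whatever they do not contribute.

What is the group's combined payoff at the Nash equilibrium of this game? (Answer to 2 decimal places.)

210.00 hours

Each contributed unit returns 1.2/6 = 0.2000 to its contributor — below 1 — so contributing 0 is dominant for every player. At the Nash equilibrium everyone keeps their 35, and the group total is 6 × 35 = 210.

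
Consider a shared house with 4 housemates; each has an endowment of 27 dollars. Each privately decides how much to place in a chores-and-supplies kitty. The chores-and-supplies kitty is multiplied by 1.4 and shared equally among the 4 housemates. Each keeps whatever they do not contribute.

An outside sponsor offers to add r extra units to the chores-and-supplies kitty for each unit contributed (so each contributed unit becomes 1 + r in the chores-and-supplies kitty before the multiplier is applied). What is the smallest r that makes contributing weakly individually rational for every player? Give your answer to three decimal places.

With matching at rate r, one contributed unit becomes (1 + r) in the chores-and-supplies kitty and returns 1.4 × (1 + r) / 4 to the contributor.
Setting this equal to 1: 1 + r = 4/1.4 = 2.8571.
So the minimum matching rate is r = 2.8571 − 1 = 1.857.

1.857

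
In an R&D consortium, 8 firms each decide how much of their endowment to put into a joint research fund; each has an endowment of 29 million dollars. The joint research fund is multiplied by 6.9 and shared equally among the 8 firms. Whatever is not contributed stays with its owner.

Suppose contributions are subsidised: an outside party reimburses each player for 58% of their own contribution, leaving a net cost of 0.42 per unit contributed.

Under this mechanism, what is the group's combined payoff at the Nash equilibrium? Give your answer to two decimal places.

1735.36 million dollars

Under the mechanism each unit contributed yields (6.9/8) / 0.42 = 2.0536 back to its contributor per unit of net cost, which exceeds 1, making full contribution the dominant choice for everyone.
At the Nash equilibrium everyone contributes 29. Group total payoff = 8 × (29 × 0.58 + 6.9 × 29) = 1735.36.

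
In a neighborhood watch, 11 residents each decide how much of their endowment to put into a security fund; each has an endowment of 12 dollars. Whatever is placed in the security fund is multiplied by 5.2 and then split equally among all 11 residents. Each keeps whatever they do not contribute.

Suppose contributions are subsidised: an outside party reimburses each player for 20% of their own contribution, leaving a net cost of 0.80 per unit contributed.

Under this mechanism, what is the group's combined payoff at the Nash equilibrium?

The effective private return is (5.2/11) / 0.80 = 0.5909, which is still under 1, so the mechanism doesn't change anyone's dominant strategy: zero contribution.
At the Nash equilibrium no one contributes; group total payoff = 11 × 12 = 132.

132.00 dollars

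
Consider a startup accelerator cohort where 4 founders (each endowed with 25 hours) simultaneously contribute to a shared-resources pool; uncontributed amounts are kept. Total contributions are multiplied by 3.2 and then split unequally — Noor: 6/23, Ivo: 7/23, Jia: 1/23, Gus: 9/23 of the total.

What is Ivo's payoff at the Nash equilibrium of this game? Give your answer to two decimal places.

49.35 hours

Player j's private return per contributed unit is 3.2 × (j's share). Contributing is weakly dominant for j when that share is at least 1/3.2 = 0.3125, and contributing 0 is dominant otherwise.
Only Gus (9/23) clears that bar, contributing 25; the remaining 3 contribute 0. Total contributed: 25.
Ivo keeps 25 and receives 3.2 × 25 × 7/23 = 24.35 from the shared-resources pool, for a payoff of 49.35.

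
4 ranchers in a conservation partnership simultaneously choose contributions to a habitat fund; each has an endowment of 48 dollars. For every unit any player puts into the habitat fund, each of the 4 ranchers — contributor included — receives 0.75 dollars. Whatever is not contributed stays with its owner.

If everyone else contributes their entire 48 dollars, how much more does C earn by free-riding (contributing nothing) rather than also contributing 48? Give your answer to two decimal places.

12.00 dollars

Switching from a contribution of 48 to 0 lets C keep an extra 48 dollars, but lowers the habitat fund by 48, which costs C their own share of that drop: 0.75 × 48 = 36.00.
Net gain = 48 − 36.00 = 12.00. The private return per contributed unit (0.75) is below 1, so free-riding is indeed the best response regardless of what the others do.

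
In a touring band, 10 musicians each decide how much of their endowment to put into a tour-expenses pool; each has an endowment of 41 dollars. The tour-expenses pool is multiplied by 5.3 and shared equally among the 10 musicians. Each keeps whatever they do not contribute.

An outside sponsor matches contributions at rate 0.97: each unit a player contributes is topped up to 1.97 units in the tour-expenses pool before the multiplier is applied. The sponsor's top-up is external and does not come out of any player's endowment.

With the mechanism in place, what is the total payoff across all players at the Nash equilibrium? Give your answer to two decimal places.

4280.81 dollars

Under the mechanism each unit contributed yields 5.3 × 1.97 / 10 = 1.0441 back to its contributor per unit of net cost, which exceeds 1, making full contribution the dominant choice for everyone.
So the Nash equilibrium is full contribution by all 10; the group earns 5.3 × 1.97 × 410 = 4280.81.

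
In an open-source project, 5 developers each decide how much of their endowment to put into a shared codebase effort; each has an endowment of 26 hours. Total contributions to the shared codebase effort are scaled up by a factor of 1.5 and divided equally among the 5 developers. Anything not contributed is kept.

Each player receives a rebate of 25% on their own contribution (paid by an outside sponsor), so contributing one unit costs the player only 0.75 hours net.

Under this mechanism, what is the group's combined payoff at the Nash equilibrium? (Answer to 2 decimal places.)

The effective private return is (1.5/5) / 0.75 = 0.4000, which is still under 1, so the mechanism doesn't change anyone's dominant strategy: zero contribution.
Everyone keeps their endowment and the group total is 5 × 26 = 130.

130.00 hours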